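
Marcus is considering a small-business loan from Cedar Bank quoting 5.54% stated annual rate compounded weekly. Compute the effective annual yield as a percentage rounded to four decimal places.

5.6932%

EAR = (1 + 0.0554/52)^52 − 1.
= (1 + 0.001065)^52 − 1 = 1.056932 − 1 = 5.6932%.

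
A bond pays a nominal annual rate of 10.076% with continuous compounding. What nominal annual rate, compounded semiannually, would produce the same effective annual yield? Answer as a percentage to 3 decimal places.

10.334%

EAR under continuous compounding: e^0.10076 − 1 = 0.106011.
Solve (1 + r/2)^2 = 1.106011: r/2 = 1.106011^(1/2) − 1 = 0.051671, so r = 0.103341 = 10.334%.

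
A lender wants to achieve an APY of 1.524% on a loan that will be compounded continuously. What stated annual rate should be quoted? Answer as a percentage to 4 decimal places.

1.5125%

Continuous: nominal r satisfies e^r − 1 = 0.01524.
r = ln(1 + 0.01524) = ln(1.01524) = 0.015125 = 1.5125%.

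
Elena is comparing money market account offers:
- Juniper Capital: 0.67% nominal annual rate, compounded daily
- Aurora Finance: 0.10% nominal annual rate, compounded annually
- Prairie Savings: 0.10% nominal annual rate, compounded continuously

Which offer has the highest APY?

Juniper Capital: (1 + 0.0067/365)^365 − 1 = 0.672%
Aurora Finance: compounded annually, EAR = 0.100%
Prairie Savings: e^0.0010 − 1 = 0.100%
The highest effective annual rate is Juniper Capital at 0.672%.

Juniper Capital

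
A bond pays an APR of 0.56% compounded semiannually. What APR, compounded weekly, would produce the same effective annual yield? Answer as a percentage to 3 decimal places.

0.559%

EAR = (1 + 0.0056/2)^2 − 1 = 0.005608.
Solve (1 + r/52)^52 = 1.005608: r/52 = 1.005608^(1/52) − 1 = 0.000108, so r = 0.005592 = 0.559%.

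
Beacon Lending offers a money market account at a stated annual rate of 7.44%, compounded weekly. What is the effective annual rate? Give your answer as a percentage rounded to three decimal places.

EAR = (1 + 0.0744/52)^52 − 1.
= (1 + 0.001431)^52 − 1 = 1.077180 − 1 = 7.718%.

7.718%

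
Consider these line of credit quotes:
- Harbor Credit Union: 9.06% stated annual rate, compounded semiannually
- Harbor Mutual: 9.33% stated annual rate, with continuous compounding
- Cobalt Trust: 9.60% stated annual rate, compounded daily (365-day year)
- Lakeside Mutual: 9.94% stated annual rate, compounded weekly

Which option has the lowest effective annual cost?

Harbor Credit Union: (1 + 0.0906/2)^2 − 1 = 9.265%
Harbor Mutual: e^0.0933 − 1 = 9.779%
Cobalt Trust: (1 + 0.0960/365)^365 − 1 = 10.075%
Lakeside Mutual: (1 + 0.0994/52)^52 − 1 = 10.440%
The lowest effective annual rate is Harbor Credit Union at 9.265%.

Harbor Credit Union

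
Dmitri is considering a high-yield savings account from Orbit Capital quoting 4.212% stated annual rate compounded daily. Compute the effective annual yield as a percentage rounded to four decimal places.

EAR = (1 + 0.04212/365)^365 − 1.
= (1 + 0.000115)^365 − 1 = 1.043017 − 1 = 4.3017%.

4.3017%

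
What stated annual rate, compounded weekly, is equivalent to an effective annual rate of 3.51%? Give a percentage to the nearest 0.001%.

(1 + r/52)^52 − 1 = 0.0351, so 1 + r/52 = 1.0351^(1/52).
r/52 = 0.000664, so r = 0.034509 = 3.451%.

3.451%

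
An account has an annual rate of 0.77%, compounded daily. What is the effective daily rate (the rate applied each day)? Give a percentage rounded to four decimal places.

0.0021%

With a nominal annual rate compounded daily, the periodic rate is the nominal rate divided by 365.
i = 0.0077 / 365 = 0.0000211 = 0.0021%.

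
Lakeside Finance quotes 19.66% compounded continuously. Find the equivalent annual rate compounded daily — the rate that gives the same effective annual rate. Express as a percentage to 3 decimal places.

19.665%

EAR under continuous compounding: e^0.1966 − 1 = 0.217257.
Solve (1 + r/365)^365 = 1.217257: r/365 = 1.217257^(1/365) − 1 = 0.000539, so r = 0.196653 = 19.665%.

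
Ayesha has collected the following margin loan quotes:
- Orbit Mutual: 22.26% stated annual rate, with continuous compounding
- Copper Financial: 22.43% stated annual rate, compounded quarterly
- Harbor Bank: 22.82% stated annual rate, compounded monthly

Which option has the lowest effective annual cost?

Copper Financial

Orbit Mutual: e^0.2226 − 1 = 24.932%
Copper Financial: (1 + 0.2243/4)^4 − 1 = 24.388%
Harbor Bank: (1 + 0.2282/12)^12 − 1 = 25.365%
The lowest effective annual rate is Copper Financial at 24.388%.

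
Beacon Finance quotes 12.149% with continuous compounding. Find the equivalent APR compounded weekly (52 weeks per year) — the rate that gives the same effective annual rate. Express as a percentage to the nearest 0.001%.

EAR under continuous compounding: e^0.12149 − 1 = 0.129178.
Solve (1 + r/52)^52 = 1.129178: r/52 = 1.129178^(1/52) − 1 = 0.002339, so r = 0.121632 = 12.163%.

12.163%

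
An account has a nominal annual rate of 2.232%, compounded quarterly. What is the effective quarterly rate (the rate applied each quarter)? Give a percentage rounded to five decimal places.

With a nominal annual rate compounded quarterly, the periodic rate is the nominal rate divided by 4.
i = 0.02232 / 4 = 0.0055800 = 0.55800%.

0.55800%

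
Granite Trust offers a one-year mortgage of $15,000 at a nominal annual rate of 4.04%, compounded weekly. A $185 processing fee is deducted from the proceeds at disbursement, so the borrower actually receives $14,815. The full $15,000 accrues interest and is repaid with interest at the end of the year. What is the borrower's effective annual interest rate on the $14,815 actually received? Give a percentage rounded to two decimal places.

5.42%

Amount owed after one year: 15,000 × (1 + 0.0404/52)^52 = 15,000 × 1.041211 = $15,618.16.
Effective rate on net proceeds: 15,618.16 / 14,815 − 1 = 0.054213 = 5.42%.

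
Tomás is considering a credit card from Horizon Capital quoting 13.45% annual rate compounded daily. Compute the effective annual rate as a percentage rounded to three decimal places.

EAR = (1 + 0.1345/365)^365 − 1.
= (1 + 0.000368)^365 − 1 = 1.143936 − 1 = 14.394%.

14.394%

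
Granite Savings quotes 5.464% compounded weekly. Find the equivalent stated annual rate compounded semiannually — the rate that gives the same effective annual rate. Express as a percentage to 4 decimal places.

5.5364%

EAR = (1 + 0.05464/52)^52 − 1 = 0.056130.
Solve (1 + r/2)^2 = 1.056130: r/2 = 1.056130^(1/2) − 1 = 0.027682, so r = 0.055364 = 5.5364%.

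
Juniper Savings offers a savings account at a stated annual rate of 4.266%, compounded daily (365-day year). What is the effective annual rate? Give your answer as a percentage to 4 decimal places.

EAR = (1 + 0.04266/365)^365 − 1.
= (1 + 0.000117)^365 − 1 = 1.043580 − 1 = 4.3580%.

4.3580%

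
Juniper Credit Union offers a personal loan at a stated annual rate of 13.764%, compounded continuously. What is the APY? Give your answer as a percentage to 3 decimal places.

With continuous compounding, EAR = e^0.13764 − 1.
e^0.13764 = 1.147562, so EAR = 0.147562 = 14.756%.

14.756%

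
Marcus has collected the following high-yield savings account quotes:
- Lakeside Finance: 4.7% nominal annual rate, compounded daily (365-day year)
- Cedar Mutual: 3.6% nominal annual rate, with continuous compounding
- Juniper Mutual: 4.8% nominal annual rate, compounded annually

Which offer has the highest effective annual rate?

Lakeside Finance

Lakeside Finance: (1 + 0.047/365)^365 − 1 = 4.812%
Cedar Mutual: e^0.036 − 1 = 3.666%
Juniper Mutual: compounded annually, EAR = 4.800%
The highest effective annual rate is Lakeside Finance at 4.812%.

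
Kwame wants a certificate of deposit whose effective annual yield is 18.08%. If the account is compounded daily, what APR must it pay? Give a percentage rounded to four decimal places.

16.6230%

(1 + r/365)^365 − 1 = 0.1808, so 1 + r/365 = 1.1808^(1/365).
r/365 = 0.000455, so r = 0.166230 = 16.6230%.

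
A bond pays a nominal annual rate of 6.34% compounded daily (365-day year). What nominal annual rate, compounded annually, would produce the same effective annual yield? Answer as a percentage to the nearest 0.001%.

6.545%

EAR = (1 + 0.0634/365)^365 − 1 = 0.065447.
Compounded annually, the equivalent nominal rate is the EAR itself: 6.545%.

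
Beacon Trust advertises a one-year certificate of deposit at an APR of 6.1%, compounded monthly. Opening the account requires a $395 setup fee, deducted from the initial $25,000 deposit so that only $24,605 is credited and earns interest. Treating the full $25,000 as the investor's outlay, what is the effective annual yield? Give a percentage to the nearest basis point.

Value after one year: 24,605 × (1 + 0.061/12)^12 = 24,605 × 1.062735 = $26,148.59.
Effective yield on the $25,000 outlay: 26,148.59 / 25,000 − 1 = 0.045943 = 4.59%.

4.59%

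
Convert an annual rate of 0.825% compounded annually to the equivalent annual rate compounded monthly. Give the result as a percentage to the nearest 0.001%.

0.822%

Compounded annually, EAR = nominal = 0.008250.
Solve (1 + r/12)^12 = 1.008250: r/12 = 1.008250^(1/12) − 1 = 0.000685, so r = 0.008219 = 0.822%.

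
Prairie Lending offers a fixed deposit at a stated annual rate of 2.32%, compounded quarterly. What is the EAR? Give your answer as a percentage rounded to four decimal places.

2.3403%

EAR = (1 + 0.0232/4)^4 − 1.
= (1 + 0.005800)^4 − 1 = 1.023403 − 1 = 2.3403%.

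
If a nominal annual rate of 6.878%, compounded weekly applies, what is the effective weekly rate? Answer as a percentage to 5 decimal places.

With a nominal annual rate compounded weekly, the periodic rate is the nominal rate divided by 52.
i = 0.06878 / 52 = 0.0013227 = 0.13227%.

0.13227%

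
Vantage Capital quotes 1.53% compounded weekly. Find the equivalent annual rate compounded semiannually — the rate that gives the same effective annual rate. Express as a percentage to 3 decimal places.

EAR = (1 + 0.0153/52)^52 − 1 = 0.015415.
Solve (1 + r/2)^2 = 1.015415: r/2 = 1.015415^(1/2) − 1 = 0.007678, so r = 0.015356 = 1.536%.

1.536%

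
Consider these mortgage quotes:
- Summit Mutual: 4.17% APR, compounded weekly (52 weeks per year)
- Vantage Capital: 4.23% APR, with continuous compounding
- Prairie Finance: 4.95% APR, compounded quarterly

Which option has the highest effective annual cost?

Prairie Finance

Summit Mutual: (1 + 0.0417/52)^52 − 1 = 4.256%
Vantage Capital: e^0.0423 − 1 = 4.321%
Prairie Finance: (1 + 0.0495/4)^4 − 1 = 5.043%
The highest effective annual rate is Prairie Finance at 5.043%.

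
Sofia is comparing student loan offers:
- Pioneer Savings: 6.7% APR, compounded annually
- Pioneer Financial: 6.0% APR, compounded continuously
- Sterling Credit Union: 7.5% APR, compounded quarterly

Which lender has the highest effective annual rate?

Sterling Credit Union

Pioneer Savings: compounded annually, EAR = 6.700%
Pioneer Financial: e^0.060 − 1 = 6.184%
Sterling Credit Union: (1 + 0.075/4)^4 − 1 = 7.714%
The highest effective annual rate is Sterling Credit Union at 7.714%.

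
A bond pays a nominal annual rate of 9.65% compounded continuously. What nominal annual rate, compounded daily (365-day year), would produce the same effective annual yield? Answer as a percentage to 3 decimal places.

9.651%

EAR under continuous compounding: e^0.0965 − 1 = 0.101310.
Solve (1 + r/365)^365 = 1.101310: r/365 = 1.101310^(1/365) − 1 = 0.000264, so r = 0.096513 = 9.651%.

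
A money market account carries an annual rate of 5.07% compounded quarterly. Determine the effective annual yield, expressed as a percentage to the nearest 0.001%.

EAR = (1 + 0.0507/4)^4 − 1.
= (1 + 0.012675)^4 − 1 = 1.051672 − 1 = 5.167%.

5.167%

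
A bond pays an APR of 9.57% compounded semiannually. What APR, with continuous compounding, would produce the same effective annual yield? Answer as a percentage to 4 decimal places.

EAR = (1 + 0.0957/2)^2 − 1 = 0.097990.
Equivalent continuous rate: r = ln(1 + 0.097990) = 0.093481 = 9.3481%.

9.3481%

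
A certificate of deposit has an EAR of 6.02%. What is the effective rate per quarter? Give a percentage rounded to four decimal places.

1.4722%

The per-quarter rate i satisfies (1 + i)^4 = 1 + 0.0602.
i = 1.0602^(1/4) − 1 = 0.0147217 = 1.4722%.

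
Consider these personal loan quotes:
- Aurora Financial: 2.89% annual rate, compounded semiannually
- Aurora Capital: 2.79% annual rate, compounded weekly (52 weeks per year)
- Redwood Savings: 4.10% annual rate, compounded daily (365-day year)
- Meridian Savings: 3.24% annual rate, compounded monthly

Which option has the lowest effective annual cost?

Aurora Financial: (1 + 0.0289/2)^2 − 1 = 2.911%
Aurora Capital: (1 + 0.0279/52)^52 − 1 = 2.829%
Redwood Savings: (1 + 0.0410/365)^365 − 1 = 4.185%
Meridian Savings: (1 + 0.0324/12)^12 − 1 = 3.289%
The lowest effective annual rate is Aurora Capital at 2.829%.

Aurora Capital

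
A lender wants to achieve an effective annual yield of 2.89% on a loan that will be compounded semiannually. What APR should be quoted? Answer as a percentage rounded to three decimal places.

(1 + r/2)^2 − 1 = 0.0289, so 1 + r/2 = 1.0289^(1/2).
r/2 = 0.014347, so r = 0.028694 = 2.869%.

2.869%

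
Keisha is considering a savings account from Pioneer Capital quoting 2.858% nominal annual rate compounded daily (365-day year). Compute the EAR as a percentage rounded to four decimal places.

2.8991%

EAR = (1 + 0.02858/365)^365 − 1.
= (1 + 0.000078)^365 − 1 = 1.028991 − 1 = 2.8991%.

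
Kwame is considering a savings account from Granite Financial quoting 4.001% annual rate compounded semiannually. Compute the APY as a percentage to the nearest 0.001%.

4.041%

EAR = (1 + 0.04001/2)^2 − 1.
= 1.040410 − 1 = 4.041%.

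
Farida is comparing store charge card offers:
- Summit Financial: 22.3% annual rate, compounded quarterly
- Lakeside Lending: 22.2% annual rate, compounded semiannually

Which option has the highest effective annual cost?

Summit Financial: (1 + 0.223/4)^4 − 1 = 24.235%
Lakeside Lending: (1 + 0.222/2)^2 − 1 = 23.432%
The highest effective annual rate is Summit Financial at 24.235%.

Summit Financial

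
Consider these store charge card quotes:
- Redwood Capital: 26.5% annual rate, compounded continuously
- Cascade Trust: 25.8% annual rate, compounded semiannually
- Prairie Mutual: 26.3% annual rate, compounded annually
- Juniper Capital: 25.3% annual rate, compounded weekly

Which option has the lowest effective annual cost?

Redwood Capital: e^0.265 − 1 = 30.343%
Cascade Trust: (1 + 0.258/2)^2 − 1 = 27.464%
Prairie Mutual: compounded annually, EAR = 26.300%
Juniper Capital: (1 + 0.253/52)^52 − 1 = 28.709%
The lowest effective annual rate is Prairie Mutual at 26.300%.

Prairie Mutual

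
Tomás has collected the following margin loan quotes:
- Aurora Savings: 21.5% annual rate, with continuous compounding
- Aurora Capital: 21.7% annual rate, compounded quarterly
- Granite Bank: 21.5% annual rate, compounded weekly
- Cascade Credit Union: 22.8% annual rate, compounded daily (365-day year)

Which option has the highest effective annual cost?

Cascade Credit Union

Aurora Savings: e^0.215 − 1 = 23.986%
Aurora Capital: (1 + 0.217/4)^4 − 1 = 23.531%
Granite Bank: (1 + 0.215/52)^52 − 1 = 23.931%
Cascade Credit Union: (1 + 0.228/365)^365 − 1 = 25.600%
The highest effective annual rate is Cascade Credit Union at 25.600%.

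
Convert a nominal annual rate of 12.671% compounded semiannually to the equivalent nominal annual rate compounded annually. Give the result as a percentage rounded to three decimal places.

EAR = (1 + 0.12671/2)^2 − 1 = 0.130724.
Compounded annually, the equivalent nominal rate is the EAR itself: 13.072%.

13.072%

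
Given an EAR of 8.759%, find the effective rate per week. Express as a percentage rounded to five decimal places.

The per-week rate i satisfies (1 + i)^52 = 1 + 0.08759.
i = 1.08759^(1/52) − 1 = 0.0016160 = 0.16160%.

0.16160%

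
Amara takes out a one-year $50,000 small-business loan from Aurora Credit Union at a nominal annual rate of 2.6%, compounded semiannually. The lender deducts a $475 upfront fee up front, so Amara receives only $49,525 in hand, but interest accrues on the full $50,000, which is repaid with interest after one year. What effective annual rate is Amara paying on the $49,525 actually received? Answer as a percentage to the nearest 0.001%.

Amount owed after one year: 50,000 × (1 + 0.026/2)^2 = 50,000 × 1.026169 = $51,308.45.
Effective rate on net proceeds: 51,308.45 / 49,525 − 1 = 0.036011 = 3.601%.

3.601%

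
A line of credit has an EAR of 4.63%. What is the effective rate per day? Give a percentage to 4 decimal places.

The per-day rate i satisfies (1 + i)^365 = 1 + 0.0463.
i = 1.0463^(1/365) − 1 = 0.0001240 = 0.0124%.

0.0124%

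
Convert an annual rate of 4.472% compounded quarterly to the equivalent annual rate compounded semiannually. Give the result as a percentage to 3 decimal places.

4.497%

EAR = (1 + 0.04472/4)^4 − 1 = 0.045476.
Solve (1 + r/2)^2 = 1.045476: r/2 = 1.045476^(1/2) − 1 = 0.022485, so r = 0.044970 = 4.497%.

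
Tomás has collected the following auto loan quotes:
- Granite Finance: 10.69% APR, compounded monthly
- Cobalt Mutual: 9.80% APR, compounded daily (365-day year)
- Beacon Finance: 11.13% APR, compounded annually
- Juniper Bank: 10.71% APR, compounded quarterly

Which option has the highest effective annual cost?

Granite Finance

Granite Finance: (1 + 0.1069/12)^12 − 1 = 11.230%
Cobalt Mutual: (1 + 0.0980/365)^365 − 1 = 10.295%
Beacon Finance: compounded annually, EAR = 11.130%
Juniper Bank: (1 + 0.1071/4)^4 − 1 = 11.148%
The highest effective annual rate is Granite Finance at 11.230%.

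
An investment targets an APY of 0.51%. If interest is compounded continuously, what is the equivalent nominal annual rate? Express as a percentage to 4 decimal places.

Continuous: nominal r satisfies e^r − 1 = 0.0051.
r = ln(1 + 0.0051) = ln(1.0051) = 0.005087 = 0.5087%.

0.5087%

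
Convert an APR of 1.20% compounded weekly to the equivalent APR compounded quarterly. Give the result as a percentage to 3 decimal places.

1.202%

EAR = (1 + 0.0120/52)^52 − 1 = 0.012071.
Solve (1 + r/4)^4 = 1.012071: r/4 = 1.012071^(1/4) − 1 = 0.003004, so r = 0.012017 = 1.202%.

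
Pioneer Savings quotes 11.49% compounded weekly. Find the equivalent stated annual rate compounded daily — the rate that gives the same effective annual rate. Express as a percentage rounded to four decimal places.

11.4791%

EAR = (1 + 0.1149/52)^52 − 1 = 0.121619.
Solve (1 + r/365)^365 = 1.121619: r/365 = 1.121619^(1/365) − 1 = 0.000314, so r = 0.114791 = 11.4791%.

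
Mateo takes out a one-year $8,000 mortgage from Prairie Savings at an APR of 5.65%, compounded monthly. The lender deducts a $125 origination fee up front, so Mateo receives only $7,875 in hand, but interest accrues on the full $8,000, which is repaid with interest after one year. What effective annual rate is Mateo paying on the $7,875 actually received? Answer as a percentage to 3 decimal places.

Amount owed after one year: 8,000 × (1 + 0.0565/12)^12 = 8,000 × 1.057986 = $8,463.89.
Effective rate on net proceeds: 8,463.89 / 7,875 − 1 = 0.074780 = 7.478%.

7.478%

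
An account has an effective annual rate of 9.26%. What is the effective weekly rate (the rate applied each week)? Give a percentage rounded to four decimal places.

0.1705%

The per-week rate i satisfies (1 + i)^52 = 1 + 0.0926.
i = 1.0926^(1/52) − 1 = 0.0017045 = 0.1705%.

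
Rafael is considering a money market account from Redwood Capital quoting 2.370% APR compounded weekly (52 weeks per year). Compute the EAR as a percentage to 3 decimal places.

EAR = (1 + 0.02370/52)^52 − 1.
= 1.023978 − 1 = 2.398%.

2.398%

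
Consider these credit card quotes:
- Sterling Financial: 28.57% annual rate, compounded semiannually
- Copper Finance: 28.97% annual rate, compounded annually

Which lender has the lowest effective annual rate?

Sterling Financial: (1 + 0.2857/2)^2 − 1 = 30.611%
Copper Finance: compounded annually, EAR = 28.970%
The lowest effective annual rate is Copper Finance at 28.970%.

Copper Finance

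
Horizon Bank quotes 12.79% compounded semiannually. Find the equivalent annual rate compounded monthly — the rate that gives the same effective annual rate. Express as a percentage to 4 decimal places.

12.4619%

EAR = (1 + 0.1279/2)^2 − 1 = 0.131990.
Solve (1 + r/12)^12 = 1.131990: r/12 = 1.131990^(1/12) − 1 = 0.010385, so r = 0.124619 = 12.4619%.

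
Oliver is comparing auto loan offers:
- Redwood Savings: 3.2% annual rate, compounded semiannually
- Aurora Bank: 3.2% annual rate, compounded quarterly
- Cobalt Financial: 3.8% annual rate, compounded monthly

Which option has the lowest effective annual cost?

Redwood Savings: (1 + 0.032/2)^2 − 1 = 3.226%
Aurora Bank: (1 + 0.032/4)^4 − 1 = 3.239%
Cobalt Financial: (1 + 0.038/12)^12 − 1 = 3.867%
The lowest effective annual rate is Redwood Savings at 3.226%.

Redwood Savings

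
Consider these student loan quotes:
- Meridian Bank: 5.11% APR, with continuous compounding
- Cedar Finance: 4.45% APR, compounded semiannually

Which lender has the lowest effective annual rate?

Cedar Finance

Meridian Bank: e^0.0511 − 1 = 5.243%
Cedar Finance: (1 + 0.0445/2)^2 − 1 = 4.500%
The lowest effective annual rate is Cedar Finance at 4.500%.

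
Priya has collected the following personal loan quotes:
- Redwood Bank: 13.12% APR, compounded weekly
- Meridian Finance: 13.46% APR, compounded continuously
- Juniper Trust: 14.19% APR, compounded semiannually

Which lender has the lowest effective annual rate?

Redwood Bank: (1 + 0.1312/52)^52 − 1 = 14.001%
Meridian Finance: e^0.1346 − 1 = 14.408%
Juniper Trust: (1 + 0.1419/2)^2 − 1 = 14.693%
The lowest effective annual rate is Redwood Bank at 14.001%.

Redwood Bank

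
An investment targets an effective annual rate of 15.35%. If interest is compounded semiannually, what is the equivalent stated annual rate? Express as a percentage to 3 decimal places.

14.802%

(1 + r/2)^2 − 1 = 0.1535, so 1 + r/2 = 1.1535^(1/2).
r/2 = 0.074011, so r = 0.148022 = 14.802%.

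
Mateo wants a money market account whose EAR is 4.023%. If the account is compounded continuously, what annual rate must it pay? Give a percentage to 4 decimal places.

Continuous: nominal r satisfies e^r − 1 = 0.04023.
r = ln(1 + 0.04023) = ln(1.04023) = 0.039442 = 3.9442%.

3.9442%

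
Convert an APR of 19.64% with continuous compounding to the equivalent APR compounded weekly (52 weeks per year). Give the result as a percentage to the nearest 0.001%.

EAR under continuous compounding: e^0.1964 − 1 = 0.217014.
Solve (1 + r/52)^52 = 1.217014: r/52 = 1.217014^(1/52) − 1 = 0.003784, so r = 0.196771 = 19.677%.

19.677%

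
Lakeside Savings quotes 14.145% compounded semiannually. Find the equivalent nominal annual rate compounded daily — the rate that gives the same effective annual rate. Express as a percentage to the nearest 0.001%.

EAR = (1 + 0.14145/2)^2 − 1 = 0.146452.
Solve (1 + r/365)^365 = 1.146452: r/365 = 1.146452^(1/365) − 1 = 0.000375, so r = 0.136698 = 13.670%.

13.670%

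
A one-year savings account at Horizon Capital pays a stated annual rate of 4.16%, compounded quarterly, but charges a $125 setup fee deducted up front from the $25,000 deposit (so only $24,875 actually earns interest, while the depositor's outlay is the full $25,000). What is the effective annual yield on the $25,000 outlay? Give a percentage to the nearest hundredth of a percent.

3.70%

Value after one year: 24,875 × (1 + 0.0416/4)^4 = 24,875 × 1.042253 = $25,926.06.
Effective yield on the $25,000 outlay: 25,926.06 / 25,000 − 1 = 0.037042 = 3.70%.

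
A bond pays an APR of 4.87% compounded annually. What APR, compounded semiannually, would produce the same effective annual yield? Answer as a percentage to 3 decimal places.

Compounded annually, EAR = nominal = 0.048700.
Solve (1 + r/2)^2 = 1.048700: r/2 = 1.048700^(1/2) − 1 = 0.024061, so r = 0.048121 = 4.812%.

4.812%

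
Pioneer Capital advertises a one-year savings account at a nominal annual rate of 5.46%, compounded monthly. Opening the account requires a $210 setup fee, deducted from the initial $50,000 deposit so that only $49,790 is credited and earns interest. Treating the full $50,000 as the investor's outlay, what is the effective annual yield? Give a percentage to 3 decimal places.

5.155%

Value after one year: 49,790 × (1 + 0.0546/12)^12 = 49,790 × 1.055987 = $52,577.61.
Effective yield on the $50,000 outlay: 52,577.61 / 50,000 − 1 = 0.051552 = 5.155%.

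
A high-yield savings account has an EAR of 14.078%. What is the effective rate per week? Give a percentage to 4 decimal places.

0.2536%

The per-week rate i satisfies (1 + i)^52 = 1 + 0.14078.
i = 1.14078^(1/52) − 1 = 0.0025361 = 0.2536%.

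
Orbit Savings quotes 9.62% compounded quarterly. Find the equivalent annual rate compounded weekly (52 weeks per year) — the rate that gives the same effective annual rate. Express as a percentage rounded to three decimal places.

9.515%

EAR = (1 + 0.0962/4)^4 − 1 = 0.099726.
Solve (1 + r/52)^52 = 1.099726: r/52 = 1.099726^(1/52) − 1 = 0.001830, so r = 0.095148 = 9.515%.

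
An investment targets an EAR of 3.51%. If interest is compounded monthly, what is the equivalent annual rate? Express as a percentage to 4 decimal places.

3.4548%

(1 + r/12)^12 − 1 = 0.0351, so 1 + r/12 = 1.0351^(1/12).
r/12 = 0.002879, so r = 0.034548 = 3.4548%.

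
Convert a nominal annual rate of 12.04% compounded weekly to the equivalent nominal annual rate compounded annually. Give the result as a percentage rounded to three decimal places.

EAR = (1 + 0.1204/52)^52 − 1 = 0.127791.
Compounded annually, the equivalent nominal rate is the EAR itself: 12.779%.

12.779%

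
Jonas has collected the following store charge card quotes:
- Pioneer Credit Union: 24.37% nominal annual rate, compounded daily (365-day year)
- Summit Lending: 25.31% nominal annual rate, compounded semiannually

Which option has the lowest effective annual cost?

Pioneer Credit Union: (1 + 0.2437/365)^365 − 1 = 27.586%
Summit Lending: (1 + 0.2531/2)^2 − 1 = 26.911%
The lowest effective annual rate is Summit Lending at 26.911%.

Summit Lending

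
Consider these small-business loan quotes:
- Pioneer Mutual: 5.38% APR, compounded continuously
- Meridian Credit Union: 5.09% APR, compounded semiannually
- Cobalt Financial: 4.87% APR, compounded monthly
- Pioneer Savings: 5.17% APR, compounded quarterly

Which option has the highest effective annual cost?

Pioneer Mutual

Pioneer Mutual: e^0.0538 − 1 = 5.527%
Meridian Credit Union: (1 + 0.0509/2)^2 − 1 = 5.155%
Cobalt Financial: (1 + 0.0487/12)^12 − 1 = 4.980%
Pioneer Savings: (1 + 0.0517/4)^4 − 1 = 5.271%
The highest effective annual rate is Pioneer Mutual at 5.527%.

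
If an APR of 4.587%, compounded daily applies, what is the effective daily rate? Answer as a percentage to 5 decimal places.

0.01257%

With a nominal annual rate compounded daily, the periodic rate is the nominal rate divided by 365.
i = 0.04587 / 365 = 0.0001257 = 0.01257%.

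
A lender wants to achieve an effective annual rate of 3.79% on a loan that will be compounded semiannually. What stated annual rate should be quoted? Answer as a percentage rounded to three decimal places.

3.755%

(1 + r/2)^2 − 1 = 0.0379, so 1 + r/2 = 1.0379^(1/2).
r/2 = 0.018774, so r = 0.037548 = 3.755%.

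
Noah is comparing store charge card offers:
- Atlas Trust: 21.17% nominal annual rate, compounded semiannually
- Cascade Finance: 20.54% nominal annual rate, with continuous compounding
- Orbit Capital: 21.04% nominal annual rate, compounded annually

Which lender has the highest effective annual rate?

Atlas Trust: (1 + 0.2117/2)^2 − 1 = 22.290%
Cascade Finance: e^0.2054 − 1 = 22.802%
Orbit Capital: compounded annually, EAR = 21.040%
The highest effective annual rate is Cascade Finance at 22.802%.

Cascade Finance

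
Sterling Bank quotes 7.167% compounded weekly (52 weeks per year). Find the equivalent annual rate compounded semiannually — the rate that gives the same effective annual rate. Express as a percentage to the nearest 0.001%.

7.292%

EAR = (1 + 0.07167/52)^52 − 1 = 0.074248.
Solve (1 + r/2)^2 = 1.074248: r/2 = 1.074248^(1/2) − 1 = 0.036459, so r = 0.072918 = 7.292%.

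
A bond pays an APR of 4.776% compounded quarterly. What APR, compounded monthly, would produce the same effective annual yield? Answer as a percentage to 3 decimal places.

EAR = (1 + 0.04776/4)^4 − 1 = 0.048622.
Solve (1 + r/12)^12 = 1.048622: r/12 = 1.048622^(1/12) − 1 = 0.003964, so r = 0.047571 = 4.757%.

4.757%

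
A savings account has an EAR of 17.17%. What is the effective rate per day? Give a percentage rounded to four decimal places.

The per-day rate i satisfies (1 + i)^365 = 1 + 0.1717.
i = 1.1717^(1/365) − 1 = 0.0004342 = 0.0434%.

0.0434%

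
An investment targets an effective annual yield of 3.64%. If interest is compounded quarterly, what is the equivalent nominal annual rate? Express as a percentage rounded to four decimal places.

(1 + r/4)^4 − 1 = 0.0364, so 1 + r/4 = 1.0364^(1/4).
r/4 = 0.008978, so r = 0.035913 = 3.5913%.

3.5913%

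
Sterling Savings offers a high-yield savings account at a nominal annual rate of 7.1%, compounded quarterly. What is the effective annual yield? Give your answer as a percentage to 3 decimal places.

EAR = (1 + 0.071/4)^4 − 1.
= (1 + 0.017750)^4 − 1 = 1.072913 − 1 = 7.291%.

7.291%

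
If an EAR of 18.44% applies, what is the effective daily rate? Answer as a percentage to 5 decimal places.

The per-day rate i satisfies (1 + i)^365 = 1 + 0.1844.
i = 1.1844^(1/365) − 1 = 0.0004638 = 0.04638%.

0.04638%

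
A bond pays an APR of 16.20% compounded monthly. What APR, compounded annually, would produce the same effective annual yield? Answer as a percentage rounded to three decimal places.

EAR = (1 + 0.1620/12)^12 − 1 = 0.174587.
Compounded annually, the equivalent nominal rate is the EAR itself: 17.459%.

17.459%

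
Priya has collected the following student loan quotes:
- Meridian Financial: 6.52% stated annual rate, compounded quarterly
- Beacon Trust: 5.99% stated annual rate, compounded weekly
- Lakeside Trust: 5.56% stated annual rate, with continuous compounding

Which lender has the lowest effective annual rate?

Meridian Financial: (1 + 0.0652/4)^4 − 1 = 6.681%
Beacon Trust: (1 + 0.0599/52)^52 − 1 = 6.169%
Lakeside Trust: e^0.0556 − 1 = 5.717%
The lowest effective annual rate is Lakeside Trust at 5.717%.

Lakeside Trust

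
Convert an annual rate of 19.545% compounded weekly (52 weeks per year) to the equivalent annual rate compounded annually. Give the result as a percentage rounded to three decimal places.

21.541%

EAR = (1 + 0.19545/52)^52 − 1 = 0.215413.
Compounded annually, the equivalent nominal rate is the EAR itself: 21.541%.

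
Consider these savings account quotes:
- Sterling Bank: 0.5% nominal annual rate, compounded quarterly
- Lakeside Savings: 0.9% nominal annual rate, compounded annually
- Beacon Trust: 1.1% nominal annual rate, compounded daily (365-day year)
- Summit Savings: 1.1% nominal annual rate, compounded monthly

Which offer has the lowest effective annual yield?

Sterling Bank: (1 + 0.005/4)^4 − 1 = 0.501%
Lakeside Savings: compounded annually, EAR = 0.900%
Beacon Trust: (1 + 0.011/365)^365 − 1 = 1.106%
Summit Savings: (1 + 0.011/12)^12 − 1 = 1.106%
The lowest effective annual rate is Sterling Bank at 0.501%.

Sterling Bank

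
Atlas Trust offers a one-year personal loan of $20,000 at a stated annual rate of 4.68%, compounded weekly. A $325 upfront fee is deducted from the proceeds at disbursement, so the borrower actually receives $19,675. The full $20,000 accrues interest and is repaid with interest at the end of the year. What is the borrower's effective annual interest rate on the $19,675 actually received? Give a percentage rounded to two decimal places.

6.52%

Amount owed after one year: 20,000 × (1 + 0.0468/52)^52 = 20,000 × 1.047890 = $20,957.81.
Effective rate on net proceeds: 20,957.81 / 19,675 − 1 = 0.065200 = 6.52%.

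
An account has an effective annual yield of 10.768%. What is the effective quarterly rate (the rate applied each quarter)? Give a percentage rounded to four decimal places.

The per-quarter rate i satisfies (1 + i)^4 = 1 + 0.10768.
i = 1.10768^(1/4) − 1 = 0.0258966 = 2.5897%.

2.5897%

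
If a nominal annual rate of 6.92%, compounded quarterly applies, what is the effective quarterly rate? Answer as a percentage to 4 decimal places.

With a nominal annual rate compounded quarterly, the periodic rate is the nominal rate divided by 4.
i = 0.0692 / 4 = 0.0173000 = 1.7300%.

1.7300%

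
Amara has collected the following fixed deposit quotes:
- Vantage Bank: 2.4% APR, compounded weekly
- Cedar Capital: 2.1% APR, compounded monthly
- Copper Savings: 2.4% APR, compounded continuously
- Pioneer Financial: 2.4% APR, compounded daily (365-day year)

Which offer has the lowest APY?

Cedar Capital

Vantage Bank: (1 + 0.024/52)^52 − 1 = 2.428%
Cedar Capital: (1 + 0.021/12)^12 − 1 = 2.120%
Copper Savings: e^0.024 − 1 = 2.429%
Pioneer Financial: (1 + 0.024/365)^365 − 1 = 2.429%
The lowest effective annual rate is Cedar Capital at 2.120%.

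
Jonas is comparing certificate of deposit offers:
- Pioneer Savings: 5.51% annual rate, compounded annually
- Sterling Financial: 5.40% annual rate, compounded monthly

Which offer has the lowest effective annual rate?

Pioneer Savings

Pioneer Savings: compounded annually, EAR = 5.510%
Sterling Financial: (1 + 0.0540/12)^12 − 1 = 5.536%
The lowest effective annual rate is Pioneer Savings at 5.510%.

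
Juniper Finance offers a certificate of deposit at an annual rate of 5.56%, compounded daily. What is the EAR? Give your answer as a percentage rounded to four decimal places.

EAR = (1 + 0.0556/365)^365 − 1.
= (1 + 0.000152)^365 − 1 = 1.057170 − 1 = 5.7170%.

5.7170%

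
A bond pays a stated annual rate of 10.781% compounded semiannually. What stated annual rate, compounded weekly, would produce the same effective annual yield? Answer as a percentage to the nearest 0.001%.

10.511%

EAR = (1 + 0.10781/2)^2 − 1 = 0.110716.
Solve (1 + r/52)^52 = 1.110716: r/52 = 1.110716^(1/52) − 1 = 0.002021, so r = 0.105111 = 10.511%.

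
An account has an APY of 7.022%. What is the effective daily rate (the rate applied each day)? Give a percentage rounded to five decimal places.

0.01859%

The per-day rate i satisfies (1 + i)^365 = 1 + 0.07022.
i = 1.07022^(1/365) − 1 = 0.0001859 = 0.01859%.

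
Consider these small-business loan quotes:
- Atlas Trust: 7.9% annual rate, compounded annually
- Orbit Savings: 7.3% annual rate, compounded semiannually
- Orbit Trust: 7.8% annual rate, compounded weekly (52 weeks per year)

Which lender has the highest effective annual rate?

Orbit Trust

Atlas Trust: compounded annually, EAR = 7.900%
Orbit Savings: (1 + 0.073/2)^2 − 1 = 7.433%
Orbit Trust: (1 + 0.078/52)^52 − 1 = 8.106%
The highest effective annual rate is Orbit Trust at 8.106%.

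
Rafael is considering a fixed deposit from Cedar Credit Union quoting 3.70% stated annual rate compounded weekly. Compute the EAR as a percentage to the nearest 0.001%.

3.768%

EAR = (1 + 0.0370/52)^52 − 1.
= 1.037679 − 1 = 3.768%.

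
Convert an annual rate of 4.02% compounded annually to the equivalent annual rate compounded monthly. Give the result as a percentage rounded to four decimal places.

3.9478%

Compounded annually, EAR = nominal = 0.040200.
Solve (1 + r/12)^12 = 1.040200: r/12 = 1.040200^(1/12) − 1 = 0.003290, so r = 0.039478 = 3.9478%.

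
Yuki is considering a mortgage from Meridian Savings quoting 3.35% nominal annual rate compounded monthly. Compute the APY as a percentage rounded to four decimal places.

EAR = (1 + 0.0335/12)^12 − 1.
= (1 + 0.002792)^12 − 1 = 1.034019 − 1 = 3.4019%.

3.4019%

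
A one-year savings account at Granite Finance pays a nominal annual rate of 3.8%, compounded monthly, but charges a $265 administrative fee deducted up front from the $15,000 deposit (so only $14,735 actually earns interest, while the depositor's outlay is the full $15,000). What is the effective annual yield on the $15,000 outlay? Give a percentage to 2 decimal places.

Value after one year: 14,735 × (1 + 0.038/12)^12 = 14,735 × 1.038669 = $15,304.79.
Effective yield on the $15,000 outlay: 15,304.79 / 15,000 − 1 = 0.020319 = 2.03%.

2.03%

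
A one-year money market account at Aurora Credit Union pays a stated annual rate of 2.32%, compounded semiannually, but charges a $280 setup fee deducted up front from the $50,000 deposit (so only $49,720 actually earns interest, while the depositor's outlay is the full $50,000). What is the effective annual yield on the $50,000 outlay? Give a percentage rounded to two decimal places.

1.76%

Value after one year: 49,720 × (1 + 0.0232/2)^2 = 49,720 × 1.023335 = $50,880.19.
Effective yield on the $50,000 outlay: 50,880.19 / 50,000 − 1 = 0.017604 = 1.76%.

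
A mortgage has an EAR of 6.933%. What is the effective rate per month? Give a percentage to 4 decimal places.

The per-month rate i satisfies (1 + i)^12 = 1 + 0.06933.
i = 1.06933^(1/12) − 1 = 0.0056017 = 0.5602%.

0.5602%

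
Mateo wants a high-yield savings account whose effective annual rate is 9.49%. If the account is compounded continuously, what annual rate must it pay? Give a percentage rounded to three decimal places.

Continuous: nominal r satisfies e^r − 1 = 0.0949.
r = ln(1 + 0.0949) = ln(1.0949) = 0.090663 = 9.066%.

9.066%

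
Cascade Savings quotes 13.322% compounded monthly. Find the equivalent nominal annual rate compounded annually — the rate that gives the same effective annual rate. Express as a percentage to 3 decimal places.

EAR = (1 + 0.13322/12)^12 − 1 = 0.141663.
Compounded annually, the equivalent nominal rate is the EAR itself: 14.166%.

14.166%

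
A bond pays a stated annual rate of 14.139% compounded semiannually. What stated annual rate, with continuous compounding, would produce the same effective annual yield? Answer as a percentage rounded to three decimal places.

13.662%

EAR = (1 + 0.14139/2)^2 − 1 = 0.146388.
Equivalent continuous rate: r = ln(1 + 0.146388) = 0.136616 = 13.662%.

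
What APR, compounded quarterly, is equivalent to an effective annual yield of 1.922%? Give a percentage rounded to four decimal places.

1.9083%

(1 + r/4)^4 − 1 = 0.01922, so 1 + r/4 = 1.01922^(1/4).
r/4 = 0.004771, so r = 0.019083 = 1.9083%.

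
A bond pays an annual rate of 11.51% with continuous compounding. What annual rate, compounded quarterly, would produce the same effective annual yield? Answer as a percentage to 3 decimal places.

EAR under continuous compounding: e^0.1151 − 1 = 0.121986.
Solve (1 + r/4)^4 = 1.121986: r/4 = 1.121986^(1/4) − 1 = 0.029193, so r = 0.116772 = 11.677%.

11.677%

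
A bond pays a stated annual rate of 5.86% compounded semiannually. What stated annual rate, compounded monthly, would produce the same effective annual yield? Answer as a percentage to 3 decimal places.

EAR = (1 + 0.0586/2)^2 − 1 = 0.059458.
Solve (1 + r/12)^12 = 1.059458: r/12 = 1.059458^(1/12) − 1 = 0.004825, so r = 0.057897 = 5.790%.

5.790%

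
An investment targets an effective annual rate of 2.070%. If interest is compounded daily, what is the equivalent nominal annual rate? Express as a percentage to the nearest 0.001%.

(1 + r/365)^365 − 1 = 0.02070, so 1 + r/365 = 1.02070^(1/365).
r/365 = 0.000056, so r = 0.020489 = 2.049%.

2.049%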